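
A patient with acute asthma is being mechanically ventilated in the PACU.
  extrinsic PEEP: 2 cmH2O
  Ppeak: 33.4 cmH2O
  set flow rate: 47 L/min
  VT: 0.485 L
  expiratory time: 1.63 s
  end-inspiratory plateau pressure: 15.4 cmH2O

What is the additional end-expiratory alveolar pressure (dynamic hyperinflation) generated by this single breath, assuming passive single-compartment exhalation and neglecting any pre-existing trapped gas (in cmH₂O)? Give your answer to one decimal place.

Flow: 47 L/min ÷ 60 = 0.7833 L/s.
R = (PIP − Pplat)/V̇ = (33.4 − 15.4) / 0.7833 = 18.0/0.7833 = 22.98 cmH2O·s/L.
C = Vt/(Pplat − PEEP) = 485.0 / (15.4 − 2) = 485.0/13.4 = 36.194 mL/cmH2O.
τ = R × C = 22.98 × 0.03619 L/cmH2O = 0.8316 s.
Fraction remaining = e^(−Te/τ) = e^(−1.63/0.8316) = 0.1408; trapped volume = 485.0 × 0.1408 = 68.288 mL.
Additional alveolar pressure from trapping ≈ V_trapped / C = 68.288 / 36.194 = 1.887 cmH2O.

1.9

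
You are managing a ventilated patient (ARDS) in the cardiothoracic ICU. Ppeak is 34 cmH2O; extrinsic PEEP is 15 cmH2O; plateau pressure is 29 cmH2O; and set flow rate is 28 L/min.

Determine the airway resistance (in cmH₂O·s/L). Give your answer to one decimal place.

10.7

Flow: 28 L/min ÷ 60 = 0.4667 L/s.
Raw = (PIP − Pplat) / flow = (34 − 29) / 0.4667 = 5.0 / 0.4667 = 10.714 cmH2O·s/L.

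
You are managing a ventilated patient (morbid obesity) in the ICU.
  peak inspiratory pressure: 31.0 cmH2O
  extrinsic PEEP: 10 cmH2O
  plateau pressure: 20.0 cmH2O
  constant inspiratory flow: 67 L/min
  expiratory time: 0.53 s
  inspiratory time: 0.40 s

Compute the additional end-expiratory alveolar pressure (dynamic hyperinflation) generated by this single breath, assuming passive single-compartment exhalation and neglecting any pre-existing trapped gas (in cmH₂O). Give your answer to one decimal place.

Flow: 67 L/min ÷ 60 = 1.1167 L/s.
Vt = flow × Ti = 1.1167 L/s × 0.40 s × 1000 mL/L = 446.68 mL.
R = (PIP − Pplat)/V̇ = (31.0 − 20.0) / 1.1167 = 11.0/1.1167 = 9.85 cmH2O·s/L.
C = Vt/(Pplat − PEEP) = 446.68 / (20.0 − 10) = 446.68/10.0 = 44.668 mL/cmH2O.
τ = R × C = 9.85 × 0.04467 L/cmH2O = 0.44 s.
Fraction remaining = e^(−Te/τ) = e^(−0.53/0.44) = 0.2998; trapped volume = 446.68 × 0.2998 = 133.91 mL.
Additional alveolar pressure from trapping ≈ V_trapped / C = 133.91 / 44.668 = 2.998 cmH2O.

3.0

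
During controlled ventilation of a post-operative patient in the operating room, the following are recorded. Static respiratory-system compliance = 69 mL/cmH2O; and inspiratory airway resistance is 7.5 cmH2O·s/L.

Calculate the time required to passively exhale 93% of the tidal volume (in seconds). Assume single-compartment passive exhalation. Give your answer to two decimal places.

1.38

τ = R × C = 7.5 × 69 mL/cmH2O = 7.5 × 0.069 L/cmH2O = 0.5175 s.
Exhaled fraction f = 1 − e^(−t/τ) → t = −τ·ln(1 − f) = −0.5175·ln(0.07) = 1.376 s.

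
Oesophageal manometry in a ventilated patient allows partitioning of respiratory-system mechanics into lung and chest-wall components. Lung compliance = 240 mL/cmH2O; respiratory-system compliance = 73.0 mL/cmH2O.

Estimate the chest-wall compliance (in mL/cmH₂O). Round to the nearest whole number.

105

1/Ccw = 1/Crs − 1/CL.
1/Ccw = 1/73.0 − 1/240 = 0.009532.
Ccw = 104.91 mL/cmH2O.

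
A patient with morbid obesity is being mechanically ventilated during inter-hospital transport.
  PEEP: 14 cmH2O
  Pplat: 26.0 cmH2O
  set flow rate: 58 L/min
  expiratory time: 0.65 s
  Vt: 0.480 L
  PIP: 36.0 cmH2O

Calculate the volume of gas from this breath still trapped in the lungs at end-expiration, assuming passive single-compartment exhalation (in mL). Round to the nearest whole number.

Flow: 58 L/min ÷ 60 = 0.9667 L/s.
R = (PIP − Pplat)/V̇ = (36.0 − 26.0) / 0.9667 = 10.0/0.9667 = 10.344 cmH2O·s/L.
C = Vt/(Pplat − PEEP) = 480.0 / (26.0 − 14) = 480.0/12.0 = 40.0 mL/cmH2O.
τ = R × C = 10.344 × 0.04 L/cmH2O = 0.4138 s.
Fraction remaining = e^(−Te/τ) = e^(−0.65/0.4138) = 0.2079.
Trapped volume = 480.0 × 0.2079 = 99.792 mL.

100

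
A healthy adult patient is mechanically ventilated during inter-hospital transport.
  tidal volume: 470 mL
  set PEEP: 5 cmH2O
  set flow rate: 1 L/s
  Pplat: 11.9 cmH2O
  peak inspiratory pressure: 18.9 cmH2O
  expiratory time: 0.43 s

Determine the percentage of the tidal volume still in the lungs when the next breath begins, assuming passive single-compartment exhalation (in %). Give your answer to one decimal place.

R = (PIP − Pplat)/V̇ = (18.9 − 11.9) / 1 = 7.0/1 = 7.0 cmH2O·s/L.
C = Vt/(Pplat − PEEP) = 470.0 / (11.9 − 5) = 470.0/6.9 = 68.116 mL/cmH2O.
τ = R × C = 7.0 × 0.06812 L/cmH2O = 0.4768 s.
Fraction remaining at end-expiration = e^(−Te/τ) = e^(−0.43/0.4768) = 0.4058 → 40.58%.

40.6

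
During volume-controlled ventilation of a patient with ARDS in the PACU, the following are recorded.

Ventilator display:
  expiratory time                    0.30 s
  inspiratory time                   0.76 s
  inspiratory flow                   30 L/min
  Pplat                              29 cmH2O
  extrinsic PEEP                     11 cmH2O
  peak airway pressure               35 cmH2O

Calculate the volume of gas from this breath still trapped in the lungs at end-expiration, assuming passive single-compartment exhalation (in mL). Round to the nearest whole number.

Flow: 30 L/min ÷ 60 = 0.5 L/s.
Vt = flow × Ti = 0.5 L/s × 0.76 s × 1000 mL/L = 380.0 mL.
R = (PIP − Pplat)/V̇ = (35 − 29) / 0.5 = 6.0/0.5 = 12.0 cmH2O·s/L.
C = Vt/(Pplat − PEEP) = 380.0 / (29 − 11) = 380.0/18.0 = 21.111 mL/cmH2O.
τ = R × C = 12.0 × 0.02111 L/cmH2O = 0.2533 s.
Fraction remaining = e^(−Te/τ) = e^(−0.30/0.2533) = 0.3059.
Trapped volume = 380.0 × 0.3059 = 116.24 mL.

116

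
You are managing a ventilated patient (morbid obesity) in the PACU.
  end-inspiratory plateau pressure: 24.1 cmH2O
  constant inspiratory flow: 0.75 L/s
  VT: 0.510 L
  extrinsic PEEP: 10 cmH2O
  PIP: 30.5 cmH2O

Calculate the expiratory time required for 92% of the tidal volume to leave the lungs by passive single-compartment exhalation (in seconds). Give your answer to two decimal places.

R = (PIP − Pplat)/V̇ = (30.5 − 24.1) / 0.75 = 6.4/0.75 = 8.533 cmH2O·s/L.
C = Vt/(Pplat − PEEP) = 510.0 / (24.1 − 10) = 510.0/14.1 = 36.17 mL/cmH2O.
τ = R × C = 8.533 × 0.03617 L/cmH2O = 0.3086 s.
t = −τ·ln(1 − 0.92) = −0.3086·ln(0.08) = 0.7794 s.

0.78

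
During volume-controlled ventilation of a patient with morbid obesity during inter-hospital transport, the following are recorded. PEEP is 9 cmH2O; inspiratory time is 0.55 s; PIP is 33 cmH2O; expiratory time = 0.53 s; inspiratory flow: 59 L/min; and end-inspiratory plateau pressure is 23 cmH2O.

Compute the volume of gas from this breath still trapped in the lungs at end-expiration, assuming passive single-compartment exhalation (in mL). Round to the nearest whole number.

Flow: 59 L/min ÷ 60 = 0.9833 L/s.
Vt = flow × Ti = 0.9833 L/s × 0.55 s × 1000 mL/L = 540.82 mL.
R = (PIP − Pplat)/V̇ = (33 − 23) / 0.9833 = 10.0/0.9833 = 10.17 cmH2O·s/L.
C = Vt/(Pplat − PEEP) = 540.82 / (23 − 9) = 540.82/14.0 = 38.63 mL/cmH2O.
τ = R × C = 10.17 × 0.03863 L/cmH2O = 0.3929 s.
Fraction remaining = e^(−Te/τ) = e^(−0.53/0.3929) = 0.2595.
Trapped volume = 540.82 × 0.2595 = 140.34 mL.

140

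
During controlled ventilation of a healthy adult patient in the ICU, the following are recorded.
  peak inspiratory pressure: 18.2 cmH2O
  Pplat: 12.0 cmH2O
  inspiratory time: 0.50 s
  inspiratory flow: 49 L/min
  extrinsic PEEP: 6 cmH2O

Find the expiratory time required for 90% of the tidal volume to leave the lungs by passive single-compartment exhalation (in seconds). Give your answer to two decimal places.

Flow: 49 L/min ÷ 60 = 0.8167 L/s.
Vt = flow × Ti = 0.8167 L/s × 0.50 s × 1000 mL/L = 408.35 mL.
R = (PIP − Pplat)/V̇ = (18.2 − 12.0) / 0.8167 = 6.2/0.8167 = 7.592 cmH2O·s/L.
C = Vt/(Pplat − PEEP) = 408.35 / (12.0 − 6) = 408.35/6.0 = 68.058 mL/cmH2O.
τ = R × C = 7.592 × 0.06806 L/cmH2O = 0.5167 s.
t = −τ·ln(1 − 0.90) = −0.5167·ln(0.1) = 1.19 s.

1.19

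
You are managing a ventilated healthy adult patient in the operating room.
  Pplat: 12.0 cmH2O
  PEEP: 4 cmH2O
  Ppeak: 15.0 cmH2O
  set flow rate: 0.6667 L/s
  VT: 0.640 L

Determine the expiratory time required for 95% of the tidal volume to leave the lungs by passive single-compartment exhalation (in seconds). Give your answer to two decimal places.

R = (PIP − Pplat)/V̇ = (15.0 − 12.0) / 0.6667 = 3.0/0.6667 = 4.5 cmH2O·s/L.
C = Vt/(Pplat − PEEP) = 640.0 / (12.0 − 4) = 640.0/8.0 = 80.0 mL/cmH2O.
τ = R × C = 4.5 × 0.08 L/cmH2O = 0.36 s.
t = −τ·ln(1 − 0.95) = −0.36·ln(0.05) = 1.078 s.

1.08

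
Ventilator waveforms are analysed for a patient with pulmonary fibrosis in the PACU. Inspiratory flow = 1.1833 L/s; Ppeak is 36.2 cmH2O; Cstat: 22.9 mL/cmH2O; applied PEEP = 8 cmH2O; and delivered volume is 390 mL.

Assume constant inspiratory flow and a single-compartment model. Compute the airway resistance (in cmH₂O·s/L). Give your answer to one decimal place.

Equation of motion (constant flow): PIP = Vt/C + R·V̇ + PEEP.
R·V̇ = PIP − Vt/C − PEEP = 36.2 − 390/22.9 − 8 = 36.2 − 17.031 − 8 = 11.169 cmH2O.
R = 11.169 / 1.1833 = 9.439 cmH2O·s/L.

9.4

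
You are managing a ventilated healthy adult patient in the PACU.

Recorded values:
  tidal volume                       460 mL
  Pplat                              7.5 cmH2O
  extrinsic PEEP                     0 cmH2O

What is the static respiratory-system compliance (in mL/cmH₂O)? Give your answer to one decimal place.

Cstat = Vt / (Pplat − PEEP) = 460 / (7.5 − 0) = 460 / 7.5 = 61.333 mL/cmH2O.

61.3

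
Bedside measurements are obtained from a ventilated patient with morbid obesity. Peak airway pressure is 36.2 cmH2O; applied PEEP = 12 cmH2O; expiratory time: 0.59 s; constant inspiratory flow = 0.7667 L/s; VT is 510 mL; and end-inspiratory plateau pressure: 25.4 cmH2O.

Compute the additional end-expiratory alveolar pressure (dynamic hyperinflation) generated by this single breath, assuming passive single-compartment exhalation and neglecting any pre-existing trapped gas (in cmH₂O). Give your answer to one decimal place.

4.5

R = (PIP − Pplat)/V̇ = (36.2 − 25.4) / 0.7667 = 10.8/0.7667 = 14.086 cmH2O·s/L.
C = Vt/(Pplat − PEEP) = 510.0 / (25.4 − 12) = 510.0/13.4 = 38.06 mL/cmH2O.
τ = R × C = 14.086 × 0.03806 L/cmH2O = 0.5361 s.
Fraction remaining = e^(−Te/τ) = e^(−0.59/0.5361) = 0.3327; trapped volume = 510.0 × 0.3327 = 169.68 mL.
Additional alveolar pressure from trapping ≈ V_trapped / C = 169.68 / 38.06 = 4.458 cmH2O.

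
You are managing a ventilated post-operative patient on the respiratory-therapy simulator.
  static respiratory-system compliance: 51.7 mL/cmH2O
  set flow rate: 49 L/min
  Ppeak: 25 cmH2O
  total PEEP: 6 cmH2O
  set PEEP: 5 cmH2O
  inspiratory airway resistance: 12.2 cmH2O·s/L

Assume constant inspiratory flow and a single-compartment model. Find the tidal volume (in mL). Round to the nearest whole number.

Flow: 49 L/min ÷ 60 = 0.8167 L/s.
Total PEEP = 6 cmH2O (set 5 + intrinsic 1); this is the baseline alveolar pressure.
Equation of motion (constant flow): PIP = Vt/C + R·V̇ + PEEP.
Vt/C = PIP − R·V̇ − PEEP = 25 − 9.964 − 6 = 9.036 cmH2O.
Vt = C × 9.036 = 51.7 × 9.036 = 467.16 mL.

467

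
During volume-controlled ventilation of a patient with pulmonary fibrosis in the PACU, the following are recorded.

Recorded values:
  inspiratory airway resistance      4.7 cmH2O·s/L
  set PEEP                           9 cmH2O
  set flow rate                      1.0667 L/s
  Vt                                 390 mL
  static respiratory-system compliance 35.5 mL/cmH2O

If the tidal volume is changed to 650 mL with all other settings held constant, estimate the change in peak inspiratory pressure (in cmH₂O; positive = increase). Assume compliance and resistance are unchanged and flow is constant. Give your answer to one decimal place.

PIP = Vt/C + R·V̇ + PEEP (constant-flow equation of motion).
Only the elastic term changes: ΔPIP = ΔVt / C = (650 − 390) / 35.5 = 7.324 cmH2O.

7.3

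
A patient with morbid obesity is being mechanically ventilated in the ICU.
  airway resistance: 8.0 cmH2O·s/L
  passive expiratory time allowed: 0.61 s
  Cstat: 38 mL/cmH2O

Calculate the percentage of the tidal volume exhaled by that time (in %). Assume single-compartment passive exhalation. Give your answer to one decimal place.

τ = R × C = 8.0 × 38 mL/cmH2O = 8.0 × 0.038 L/cmH2O = 0.304 s.
Passive exhalation: V(t)/V₀ = e^(−t/τ) = e^(−0.61/0.304) = 0.1344.
Fraction exhaled = 1 − 0.1344 = 0.8656 → 86.56%.

86.6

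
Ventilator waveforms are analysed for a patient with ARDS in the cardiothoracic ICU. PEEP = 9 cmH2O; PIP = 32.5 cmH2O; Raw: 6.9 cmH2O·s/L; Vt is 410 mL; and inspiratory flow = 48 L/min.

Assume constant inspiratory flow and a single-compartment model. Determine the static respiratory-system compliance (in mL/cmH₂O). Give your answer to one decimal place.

Flow: 48 L/min ÷ 60 = 0.8 L/s.
Equation of motion (constant flow): PIP = Vt/C + R·V̇ + PEEP.
Vt/C = PIP − R·V̇ − PEEP = 32.5 − 6.9×0.8 − 9 = 32.5 − 5.52 − 9 = 17.98 cmH2O.
C = Vt / 17.98 = 410 / 17.98 = 22.803 mL/cmH2O.

22.8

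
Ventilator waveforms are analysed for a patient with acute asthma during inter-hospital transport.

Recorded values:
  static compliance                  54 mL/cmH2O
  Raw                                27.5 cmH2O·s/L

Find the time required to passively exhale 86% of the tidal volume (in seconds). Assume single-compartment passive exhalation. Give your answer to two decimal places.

τ = R × C = 27.5 × 54 mL/cmH2O = 27.5 × 0.054 L/cmH2O = 1.485 s.
Exhaled fraction f = 1 − e^(−t/τ) → t = −τ·ln(1 − f) = −1.485·ln(0.14) = 2.92 s.

2.92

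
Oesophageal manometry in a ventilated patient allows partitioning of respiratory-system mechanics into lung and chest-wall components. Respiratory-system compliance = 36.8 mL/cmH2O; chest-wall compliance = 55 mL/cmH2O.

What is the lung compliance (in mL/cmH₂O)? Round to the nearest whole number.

111

1/CL = 1/Crs − 1/Ccw.
1/CL = 1/36.8 − 1/55 = 0.008992.
CL = 111.21 mL/cmH2O.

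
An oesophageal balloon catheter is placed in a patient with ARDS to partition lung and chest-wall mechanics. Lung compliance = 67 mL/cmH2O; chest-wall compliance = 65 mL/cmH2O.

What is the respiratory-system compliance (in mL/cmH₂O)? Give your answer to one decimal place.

Lung and chest wall are elastances in series: 1/Crs = 1/CL + 1/Ccw.
1/Crs = 1/67 + 1/65 = 0.03031.
Crs = 32.992 mL/cmH2O.

33.0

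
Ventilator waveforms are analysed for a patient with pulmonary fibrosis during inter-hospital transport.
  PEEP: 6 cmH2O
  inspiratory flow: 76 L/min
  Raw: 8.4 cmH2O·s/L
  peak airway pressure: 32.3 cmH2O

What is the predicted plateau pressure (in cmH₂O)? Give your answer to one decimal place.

Flow: 76 L/min ÷ 60 = 1.2667 L/s.
Pplat = PIP − Raw × flow = 32.3 − 8.4 × 1.2667 = 32.3 − 10.64 = 21.66 cmH2O.

21.7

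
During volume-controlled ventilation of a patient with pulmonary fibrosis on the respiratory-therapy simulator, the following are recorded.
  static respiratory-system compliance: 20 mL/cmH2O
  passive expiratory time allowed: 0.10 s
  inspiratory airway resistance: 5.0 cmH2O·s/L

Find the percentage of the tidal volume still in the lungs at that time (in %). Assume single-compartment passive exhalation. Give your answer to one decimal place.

τ = R × C = 5.0 × 20 mL/cmH2O = 5.0 × 0.020 L/cmH2O = 0.1 s.
Passive exhalation: V(t)/V₀ = e^(−t/τ) = e^(−0.10/0.1) = 0.3679.
Fraction remaining = 0.3679 → 36.79%.

36.8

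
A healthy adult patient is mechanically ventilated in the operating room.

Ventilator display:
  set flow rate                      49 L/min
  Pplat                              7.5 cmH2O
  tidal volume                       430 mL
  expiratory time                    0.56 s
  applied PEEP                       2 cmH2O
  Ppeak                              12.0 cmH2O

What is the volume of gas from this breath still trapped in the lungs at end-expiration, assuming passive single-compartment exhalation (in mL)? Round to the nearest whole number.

Flow: 49 L/min ÷ 60 = 0.8167 L/s.
R = (PIP − Pplat)/V̇ = (12.0 − 7.5) / 0.8167 = 4.5/0.8167 = 5.51 cmH2O·s/L.
C = Vt/(Pplat − PEEP) = 430.0 / (7.5 − 2) = 430.0/5.5 = 78.182 mL/cmH2O.
τ = R × C = 5.51 × 0.07818 L/cmH2O = 0.4308 s.
Fraction remaining = e^(−Te/τ) = e^(−0.56/0.4308) = 0.2726.
Trapped volume = 430.0 × 0.2726 = 117.22 mL.

117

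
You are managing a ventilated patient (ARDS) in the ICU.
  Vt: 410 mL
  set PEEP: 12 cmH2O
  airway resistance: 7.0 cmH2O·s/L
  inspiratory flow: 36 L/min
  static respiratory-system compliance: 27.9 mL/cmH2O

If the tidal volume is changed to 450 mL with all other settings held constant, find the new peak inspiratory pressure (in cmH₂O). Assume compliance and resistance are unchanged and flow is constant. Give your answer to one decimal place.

Flow: 36 L/min ÷ 60 = 0.6 L/s.
PIP = Vt/C + R·V̇ + PEEP (constant-flow equation of motion).
Only the elastic term changes: ΔPIP = ΔVt / C = (450 − 410) / 27.9 = 1.434 cmH2O.
Original PIP = 410/27.9 + 7.0×0.6 + 12 = 30.895 cmH2O; new PIP = 30.895 + (1.434) = 32.329 cmH2O.

32.3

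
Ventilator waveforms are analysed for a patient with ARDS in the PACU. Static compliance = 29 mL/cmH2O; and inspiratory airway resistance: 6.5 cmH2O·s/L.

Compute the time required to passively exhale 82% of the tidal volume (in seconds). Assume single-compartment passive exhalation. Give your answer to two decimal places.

τ = R × C = 6.5 × 29 mL/cmH2O = 6.5 × 0.029 L/cmH2O = 0.1885 s.
Exhaled fraction f = 1 − e^(−t/τ) → t = −τ·ln(1 − f) = −0.1885·ln(0.18) = 0.3232 s.

0.32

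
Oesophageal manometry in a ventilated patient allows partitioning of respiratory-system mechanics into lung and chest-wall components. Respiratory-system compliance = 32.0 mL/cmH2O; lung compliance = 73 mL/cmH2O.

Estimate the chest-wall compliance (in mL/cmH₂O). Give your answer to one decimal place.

1/Ccw = 1/Crs − 1/CL.
1/Ccw = 1/32.0 − 1/73 = 0.01755.
Ccw = 56.98 mL/cmH2O.

57.0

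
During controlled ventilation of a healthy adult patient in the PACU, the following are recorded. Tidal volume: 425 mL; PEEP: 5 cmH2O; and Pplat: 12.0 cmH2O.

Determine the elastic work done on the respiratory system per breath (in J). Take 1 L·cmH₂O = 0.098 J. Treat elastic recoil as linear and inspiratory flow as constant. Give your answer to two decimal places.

Elastic work ≈ ½ × (Pplat − PEEP) × Vt = 0.5 × (12.0 − 5) × 0.425 L = 0.5 × 7.0 × 0.425 = 1.488 L·cmH2O.
× 0.098 J/(L·cmH2O) → 0.1458 J.

0.15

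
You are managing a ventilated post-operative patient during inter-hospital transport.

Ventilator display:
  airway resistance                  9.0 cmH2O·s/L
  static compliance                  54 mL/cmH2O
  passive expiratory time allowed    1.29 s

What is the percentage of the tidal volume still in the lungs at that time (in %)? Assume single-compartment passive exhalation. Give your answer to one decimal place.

7.0

τ = R × C = 9.0 × 54 mL/cmH2O = 9.0 × 0.054 L/cmH2O = 0.486 s.
Passive exhalation: V(t)/V₀ = e^(−t/τ) = e^(−1.29/0.486) = 0.07035.
Fraction remaining = 0.07035 → 7.035%.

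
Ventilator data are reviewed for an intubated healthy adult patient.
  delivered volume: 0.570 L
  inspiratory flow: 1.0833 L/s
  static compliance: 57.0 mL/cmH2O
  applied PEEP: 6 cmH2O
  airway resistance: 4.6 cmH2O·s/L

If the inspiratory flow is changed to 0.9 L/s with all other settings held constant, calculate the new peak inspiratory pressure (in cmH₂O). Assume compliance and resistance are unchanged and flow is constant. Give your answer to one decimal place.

20.1

PIP = Vt/C + R·V̇ + PEEP (constant-flow equation of motion).
Only the resistive term changes: ΔPIP = R × ΔV̇ = 4.6 × (0.9 − 1.0833) = 4.6 × -0.1833 = -0.8432 cmH2O.
Original PIP = 570/57.0 + 4.6×1.0833 + 6 = 20.983 cmH2O; new PIP = 20.983 + (-0.8432) = 20.14 cmH2O.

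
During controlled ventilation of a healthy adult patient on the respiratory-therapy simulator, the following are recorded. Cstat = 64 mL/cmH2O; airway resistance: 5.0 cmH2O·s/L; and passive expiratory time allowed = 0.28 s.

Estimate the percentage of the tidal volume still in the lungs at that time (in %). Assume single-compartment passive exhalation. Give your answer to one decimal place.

41.7

τ = R × C = 5.0 × 64 mL/cmH2O = 5.0 × 0.064 L/cmH2O = 0.32 s.
Passive exhalation: V(t)/V₀ = e^(−t/τ) = e^(−0.28/0.32) = 0.4169.
Fraction remaining = 0.4169 → 41.69%.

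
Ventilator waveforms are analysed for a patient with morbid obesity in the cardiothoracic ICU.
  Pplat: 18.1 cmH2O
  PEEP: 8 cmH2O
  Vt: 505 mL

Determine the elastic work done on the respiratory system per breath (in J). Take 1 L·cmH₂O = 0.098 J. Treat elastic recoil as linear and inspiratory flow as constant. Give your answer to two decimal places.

0.25

Elastic work ≈ ½ × (Pplat − PEEP) × Vt = 0.5 × (18.1 − 8) × 0.505 L = 0.5 × 10.1 × 0.505 = 2.55 L·cmH2O.
× 0.098 J/(L·cmH2O) → 0.2499 J.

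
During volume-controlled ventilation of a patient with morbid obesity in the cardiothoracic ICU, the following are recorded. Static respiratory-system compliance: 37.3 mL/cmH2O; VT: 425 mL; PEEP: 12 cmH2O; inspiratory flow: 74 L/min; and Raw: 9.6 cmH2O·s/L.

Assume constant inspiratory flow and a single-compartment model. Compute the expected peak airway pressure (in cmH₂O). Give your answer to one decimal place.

35.2

Flow: 74 L/min ÷ 60 = 1.2333 L/s.
Equation of motion (constant flow): PIP = Vt/C + R·V̇ + PEEP.
PIP = 425/37.3 + 9.6×1.2333 + 12 = 11.394 + 11.84 + 12 = 35.234 cmH2O.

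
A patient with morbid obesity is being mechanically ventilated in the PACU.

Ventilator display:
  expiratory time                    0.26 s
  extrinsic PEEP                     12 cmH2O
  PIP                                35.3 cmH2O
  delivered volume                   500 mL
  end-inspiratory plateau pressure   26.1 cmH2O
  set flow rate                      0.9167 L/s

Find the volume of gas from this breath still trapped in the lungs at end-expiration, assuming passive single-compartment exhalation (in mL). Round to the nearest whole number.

R = (PIP − Pplat)/V̇ = (35.3 − 26.1) / 0.9167 = 9.2/0.9167 = 10.036 cmH2O·s/L.
C = Vt/(Pplat − PEEP) = 500.0 / (26.1 − 12) = 500.0/14.1 = 35.461 mL/cmH2O.
τ = R × C = 10.036 × 0.03546 L/cmH2O = 0.3559 s.
Fraction remaining = e^(−Te/τ) = e^(−0.26/0.3559) = 0.4816.
Trapped volume = 500.0 × 0.4816 = 240.8 mL.

241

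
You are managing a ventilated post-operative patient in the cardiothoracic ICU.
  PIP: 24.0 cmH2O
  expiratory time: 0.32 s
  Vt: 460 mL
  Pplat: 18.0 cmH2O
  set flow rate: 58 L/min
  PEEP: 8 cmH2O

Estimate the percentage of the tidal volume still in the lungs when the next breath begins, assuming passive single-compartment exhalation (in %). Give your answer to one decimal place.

32.6

Flow: 58 L/min ÷ 60 = 0.9667 L/s.
R = (PIP − Pplat)/V̇ = (24.0 − 18.0) / 0.9667 = 6.0/0.9667 = 6.207 cmH2O·s/L.
C = Vt/(Pplat − PEEP) = 460.0 / (18.0 − 8) = 460.0/10.0 = 46.0 mL/cmH2O.
τ = R × C = 6.207 × 0.046 L/cmH2O = 0.2855 s.
Fraction remaining at end-expiration = e^(−Te/τ) = e^(−0.32/0.2855) = 0.326 → 32.6%.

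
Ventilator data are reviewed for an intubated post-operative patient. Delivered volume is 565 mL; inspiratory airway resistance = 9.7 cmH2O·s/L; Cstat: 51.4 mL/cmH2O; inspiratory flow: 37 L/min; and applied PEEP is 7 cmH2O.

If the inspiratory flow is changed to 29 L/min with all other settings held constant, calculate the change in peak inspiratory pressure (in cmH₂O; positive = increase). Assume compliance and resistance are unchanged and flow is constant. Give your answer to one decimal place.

-1.3

Flow: 37 L/min ÷ 60 = 0.6167 L/s.
New flow: 29 L/min ÷ 60 = 0.4833 L/s.
PIP = Vt/C + R·V̇ + PEEP (constant-flow equation of motion).
Only the resistive term changes: ΔPIP = R × ΔV̇ = 9.7 × (0.4833 − 0.6167) = 9.7 × -0.1334 = -1.294 cmH2O.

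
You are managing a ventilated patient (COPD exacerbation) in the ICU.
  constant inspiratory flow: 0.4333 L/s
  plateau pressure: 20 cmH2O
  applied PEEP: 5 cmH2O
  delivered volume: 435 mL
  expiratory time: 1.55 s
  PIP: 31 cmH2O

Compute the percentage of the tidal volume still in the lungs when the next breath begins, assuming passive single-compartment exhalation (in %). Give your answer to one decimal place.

R = (PIP − Pplat)/V̇ = (31 − 20) / 0.4333 = 11.0/0.4333 = 25.387 cmH2O·s/L.
C = Vt/(Pplat − PEEP) = 435.0 / (20 − 5) = 435.0/15.0 = 29.0 mL/cmH2O.
τ = R × C = 25.387 × 0.029 L/cmH2O = 0.7362 s.
Fraction remaining at end-expiration = e^(−Te/τ) = e^(−1.55/0.7362) = 0.1218 → 12.18%.

12.2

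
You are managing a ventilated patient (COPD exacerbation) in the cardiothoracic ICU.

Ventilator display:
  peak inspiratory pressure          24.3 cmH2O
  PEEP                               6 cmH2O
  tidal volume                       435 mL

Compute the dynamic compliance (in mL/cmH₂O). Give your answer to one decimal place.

23.8

Dynamic compliance = Vt / (PIP − PEEP) = 435 / (24.3 − 6) = 435 / 18.3 = 23.77 mL/cmH2O.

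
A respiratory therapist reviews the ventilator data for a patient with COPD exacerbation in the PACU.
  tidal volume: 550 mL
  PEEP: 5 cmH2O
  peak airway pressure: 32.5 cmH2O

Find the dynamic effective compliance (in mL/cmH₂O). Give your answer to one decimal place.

20.0

Dynamic compliance = Vt / (PIP − PEEP) = 550 / (32.5 − 5) = 550 / 27.5 = 20.0 mL/cmH2O.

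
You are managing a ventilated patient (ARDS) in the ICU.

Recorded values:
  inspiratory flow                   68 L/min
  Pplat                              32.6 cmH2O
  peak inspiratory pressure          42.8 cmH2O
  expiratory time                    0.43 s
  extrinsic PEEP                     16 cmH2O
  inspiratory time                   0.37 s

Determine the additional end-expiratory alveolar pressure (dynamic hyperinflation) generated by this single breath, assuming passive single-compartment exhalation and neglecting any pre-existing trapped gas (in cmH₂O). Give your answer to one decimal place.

2.5

Flow: 68 L/min ÷ 60 = 1.1333 L/s.
Vt = flow × Ti = 1.1333 L/s × 0.37 s × 1000 mL/L = 419.32 mL.
R = (PIP − Pplat)/V̇ = (42.8 − 32.6) / 1.1333 = 10.2/1.1333 = 9.0 cmH2O·s/L.
C = Vt/(Pplat − PEEP) = 419.32 / (32.6 − 16) = 419.32/16.6 = 25.26 mL/cmH2O.
τ = R × C = 9.0 × 0.02526 L/cmH2O = 0.2273 s.
Fraction remaining = e^(−Te/τ) = e^(−0.43/0.2273) = 0.1508; trapped volume = 419.32 × 0.1508 = 63.233 mL.
Additional alveolar pressure from trapping ≈ V_trapped / C = 63.233 / 25.26 = 2.503 cmH2O.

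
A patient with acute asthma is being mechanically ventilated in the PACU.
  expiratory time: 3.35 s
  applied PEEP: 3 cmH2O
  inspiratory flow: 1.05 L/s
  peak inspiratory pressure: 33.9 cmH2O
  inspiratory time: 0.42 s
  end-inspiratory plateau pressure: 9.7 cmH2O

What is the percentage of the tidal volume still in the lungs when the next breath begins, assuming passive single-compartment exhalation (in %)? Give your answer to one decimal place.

11.0

Vt = flow × Ti = 1.05 L/s × 0.42 s × 1000 mL/L = 441.0 mL.
R = (PIP − Pplat)/V̇ = (33.9 − 9.7) / 1.05 = 24.2/1.05 = 23.048 cmH2O·s/L.
C = Vt/(Pplat − PEEP) = 441.0 / (9.7 − 3) = 441.0/6.7 = 65.821 mL/cmH2O.
τ = R × C = 23.048 × 0.06582 L/cmH2O = 1.517 s.
Fraction remaining at end-expiration = e^(−Te/τ) = e^(−3.35/1.517) = 0.1099 → 10.99%.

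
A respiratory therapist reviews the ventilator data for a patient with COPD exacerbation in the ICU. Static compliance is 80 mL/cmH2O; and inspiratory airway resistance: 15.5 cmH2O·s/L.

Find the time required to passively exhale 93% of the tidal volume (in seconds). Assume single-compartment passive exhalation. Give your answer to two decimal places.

3.30

τ = R × C = 15.5 × 80 mL/cmH2O = 15.5 × 0.080 L/cmH2O = 1.24 s.
Exhaled fraction f = 1 − e^(−t/τ) → t = −τ·ln(1 − f) = −1.24·ln(0.07) = 3.297 s.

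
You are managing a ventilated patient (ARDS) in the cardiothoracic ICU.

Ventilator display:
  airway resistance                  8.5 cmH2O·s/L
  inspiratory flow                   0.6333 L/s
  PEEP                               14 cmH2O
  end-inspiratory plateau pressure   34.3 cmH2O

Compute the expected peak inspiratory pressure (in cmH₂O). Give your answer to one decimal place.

PIP = Pplat + Raw × flow = 34.3 + 8.5 × 0.6333 = 34.3 + 5.383 = 39.683 cmH2O.

39.7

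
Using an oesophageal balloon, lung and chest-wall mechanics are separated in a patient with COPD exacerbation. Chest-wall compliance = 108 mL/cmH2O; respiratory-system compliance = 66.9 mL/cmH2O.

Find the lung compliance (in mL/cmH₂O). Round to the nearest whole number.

176

1/CL = 1/Crs − 1/Ccw.
1/CL = 1/66.9 − 1/108 = 0.005688.
CL = 175.81 mL/cmH2O.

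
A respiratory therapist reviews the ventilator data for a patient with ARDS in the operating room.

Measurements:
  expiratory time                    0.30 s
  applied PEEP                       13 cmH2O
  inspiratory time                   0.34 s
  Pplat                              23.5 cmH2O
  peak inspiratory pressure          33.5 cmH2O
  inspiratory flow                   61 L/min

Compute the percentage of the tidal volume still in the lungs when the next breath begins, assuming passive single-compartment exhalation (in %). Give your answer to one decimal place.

Flow: 61 L/min ÷ 60 = 1.0167 L/s.
Vt = flow × Ti = 1.0167 L/s × 0.34 s × 1000 mL/L = 345.68 mL.
R = (PIP − Pplat)/V̇ = (33.5 − 23.5) / 1.0167 = 10.0/1.0167 = 9.836 cmH2O·s/L.
C = Vt/(Pplat − PEEP) = 345.68 / (23.5 − 13) = 345.68/10.5 = 32.922 mL/cmH2O.
τ = R × C = 9.836 × 0.03292 L/cmH2O = 0.3238 s.
Fraction remaining at end-expiration = e^(−Te/τ) = e^(−0.30/0.3238) = 0.3959 → 39.59%.

39.6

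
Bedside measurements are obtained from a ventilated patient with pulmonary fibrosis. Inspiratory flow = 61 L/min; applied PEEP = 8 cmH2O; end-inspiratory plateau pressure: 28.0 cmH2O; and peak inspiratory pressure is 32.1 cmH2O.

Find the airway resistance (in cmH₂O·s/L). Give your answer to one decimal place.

Flow: 61 L/min ÷ 60 = 1.0167 L/s.
Raw = (PIP − Pplat) / flow = (32.1 − 28.0) / 1.0167 = 4.1 / 1.0167 = 4.033 cmH2O·s/L.

4.0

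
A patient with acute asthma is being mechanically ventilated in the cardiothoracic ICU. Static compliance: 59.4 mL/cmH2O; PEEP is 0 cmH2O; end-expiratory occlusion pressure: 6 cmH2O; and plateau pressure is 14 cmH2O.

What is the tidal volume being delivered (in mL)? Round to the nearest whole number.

End-expiratory occlusion gives total PEEP = 6 cmH2O (intrinsic PEEP = 6 − 0 = 6). Use total PEEP for the elastic gradient.
Vt = Cstat × (Pplat − PEEPtotal) = 59.4 × (14 − 6) = 59.4 × 8.0 = 475.2 mL.

475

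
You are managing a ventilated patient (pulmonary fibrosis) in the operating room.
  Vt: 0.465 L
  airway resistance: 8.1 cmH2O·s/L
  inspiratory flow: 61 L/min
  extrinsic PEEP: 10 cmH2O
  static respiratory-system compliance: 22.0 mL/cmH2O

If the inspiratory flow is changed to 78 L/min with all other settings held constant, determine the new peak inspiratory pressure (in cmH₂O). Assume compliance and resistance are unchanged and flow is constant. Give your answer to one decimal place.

Flow: 61 L/min ÷ 60 = 1.0167 L/s.
New flow: 78 L/min ÷ 60 = 1.3 L/s.
PIP = Vt/C + R·V̇ + PEEP (constant-flow equation of motion).
Only the resistive term changes: ΔPIP = R × ΔV̇ = 8.1 × (1.3 − 1.0167) = 8.1 × 0.2833 = 2.295 cmH2O.
Original PIP = 465/22.0 + 8.1×1.0167 + 10 = 39.372 cmH2O; new PIP = 39.372 + (2.295) = 41.667 cmH2O.

41.7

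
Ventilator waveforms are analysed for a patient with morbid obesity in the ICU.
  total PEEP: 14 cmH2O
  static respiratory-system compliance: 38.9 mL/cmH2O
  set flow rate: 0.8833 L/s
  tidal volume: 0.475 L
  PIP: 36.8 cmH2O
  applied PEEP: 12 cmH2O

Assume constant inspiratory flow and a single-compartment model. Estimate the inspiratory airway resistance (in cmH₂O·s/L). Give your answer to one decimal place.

Total PEEP = 14 cmH2O (set 12 + intrinsic 2); this is the baseline alveolar pressure.
Equation of motion (constant flow): PIP = Vt/C + R·V̇ + PEEP.
R·V̇ = PIP − Vt/C − PEEP = 36.8 − 475/38.9 − 14 = 36.8 − 12.211 − 14 = 10.589 cmH2O.
R = 10.589 / 0.8833 = 11.988 cmH2O·s/L.

12.0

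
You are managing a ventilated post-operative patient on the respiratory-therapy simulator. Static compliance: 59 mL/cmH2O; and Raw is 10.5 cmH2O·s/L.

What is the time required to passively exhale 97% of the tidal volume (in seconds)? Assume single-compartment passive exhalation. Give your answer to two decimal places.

2.17

τ = R × C = 10.5 × 59 mL/cmH2O = 10.5 × 0.059 L/cmH2O = 0.6195 s.
Exhaled fraction f = 1 − e^(−t/τ) → t = −τ·ln(1 − f) = −0.6195·ln(0.03) = 2.172 s.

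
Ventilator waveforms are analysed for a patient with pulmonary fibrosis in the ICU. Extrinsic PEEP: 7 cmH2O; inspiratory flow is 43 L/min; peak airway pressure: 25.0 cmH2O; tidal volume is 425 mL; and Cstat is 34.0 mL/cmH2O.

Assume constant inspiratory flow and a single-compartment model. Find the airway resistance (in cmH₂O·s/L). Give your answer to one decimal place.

7.7

Flow: 43 L/min ÷ 60 = 0.7167 L/s.
Equation of motion (constant flow): PIP = Vt/C + R·V̇ + PEEP.
R·V̇ = PIP − Vt/C − PEEP = 25.0 − 425/34.0 − 7 = 25.0 − 12.5 − 7 = 5.5 cmH2O.
R = 5.5 / 0.7167 = 7.674 cmH2O·s/L.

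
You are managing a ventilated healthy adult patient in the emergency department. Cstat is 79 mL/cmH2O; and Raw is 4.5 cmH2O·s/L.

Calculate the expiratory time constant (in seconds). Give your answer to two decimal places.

τ = R × C = 4.5 × 79 mL/cmH2O = 4.5 × 0.079 L/cmH2O = 0.3555 s.

0.36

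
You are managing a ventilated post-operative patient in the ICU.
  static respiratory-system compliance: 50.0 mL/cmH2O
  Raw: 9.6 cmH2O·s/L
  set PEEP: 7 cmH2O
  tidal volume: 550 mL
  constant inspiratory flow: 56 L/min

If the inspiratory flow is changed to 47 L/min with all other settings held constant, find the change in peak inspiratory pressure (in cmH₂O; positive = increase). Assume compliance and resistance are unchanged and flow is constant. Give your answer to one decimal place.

-1.4

Flow: 56 L/min ÷ 60 = 0.9333 L/s.
New flow: 47 L/min ÷ 60 = 0.7833 L/s.
PIP = Vt/C + R·V̇ + PEEP (constant-flow equation of motion).
Only the resistive term changes: ΔPIP = R × ΔV̇ = 9.6 × (0.7833 − 0.9333) = 9.6 × -0.15 = -1.44 cmH2O.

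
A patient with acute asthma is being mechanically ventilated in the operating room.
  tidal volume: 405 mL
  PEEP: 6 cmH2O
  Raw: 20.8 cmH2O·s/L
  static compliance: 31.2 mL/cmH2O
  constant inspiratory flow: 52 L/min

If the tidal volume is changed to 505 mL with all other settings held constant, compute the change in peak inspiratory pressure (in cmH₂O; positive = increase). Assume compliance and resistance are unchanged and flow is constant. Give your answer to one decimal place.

PIP = Vt/C + R·V̇ + PEEP (constant-flow equation of motion).
Only the elastic term changes: ΔPIP = ΔVt / C = (505 − 405) / 31.2 = 3.205 cmH2O.

3.2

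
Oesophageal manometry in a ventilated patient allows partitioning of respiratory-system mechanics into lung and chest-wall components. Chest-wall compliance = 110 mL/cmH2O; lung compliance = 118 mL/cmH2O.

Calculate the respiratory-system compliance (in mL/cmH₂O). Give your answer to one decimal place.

Lung and chest wall are elastances in series: 1/Crs = 1/CL + 1/Ccw.
1/Crs = 1/118 + 1/110 = 0.01757.
Crs = 56.915 mL/cmH2O.

56.9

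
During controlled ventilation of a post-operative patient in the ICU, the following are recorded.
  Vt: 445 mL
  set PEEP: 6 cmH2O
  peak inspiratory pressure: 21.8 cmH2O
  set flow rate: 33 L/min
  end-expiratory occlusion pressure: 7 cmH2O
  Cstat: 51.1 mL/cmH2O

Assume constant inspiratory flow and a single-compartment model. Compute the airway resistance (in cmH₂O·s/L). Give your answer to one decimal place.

Flow: 33 L/min ÷ 60 = 0.55 L/s.
Total PEEP = 7 cmH2O (set 6 + intrinsic 1); this is the baseline alveolar pressure.
Equation of motion (constant flow): PIP = Vt/C + R·V̇ + PEEP.
R·V̇ = PIP − Vt/C − PEEP = 21.8 − 445/51.1 − 7 = 21.8 − 8.708 − 7 = 6.092 cmH2O.
R = 6.092 / 0.55 = 11.076 cmH2O·s/L.

11.1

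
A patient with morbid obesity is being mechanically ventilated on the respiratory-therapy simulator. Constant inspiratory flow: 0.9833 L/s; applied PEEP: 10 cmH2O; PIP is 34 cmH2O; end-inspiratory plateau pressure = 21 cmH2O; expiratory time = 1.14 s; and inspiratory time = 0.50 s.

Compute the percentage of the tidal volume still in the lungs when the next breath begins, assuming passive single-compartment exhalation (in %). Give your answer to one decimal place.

Vt = flow × Ti = 0.9833 L/s × 0.50 s × 1000 mL/L = 491.65 mL.
R = (PIP − Pplat)/V̇ = (34 − 21) / 0.9833 = 13.0/0.9833 = 13.221 cmH2O·s/L.
C = Vt/(Pplat − PEEP) = 491.65 / (21 − 10) = 491.65/11.0 = 44.695 mL/cmH2O.
τ = R × C = 13.221 × 0.0447 L/cmH2O = 0.591 s.
Fraction remaining at end-expiration = e^(−Te/τ) = e^(−1.14/0.591) = 0.1453 → 14.53%.

14.5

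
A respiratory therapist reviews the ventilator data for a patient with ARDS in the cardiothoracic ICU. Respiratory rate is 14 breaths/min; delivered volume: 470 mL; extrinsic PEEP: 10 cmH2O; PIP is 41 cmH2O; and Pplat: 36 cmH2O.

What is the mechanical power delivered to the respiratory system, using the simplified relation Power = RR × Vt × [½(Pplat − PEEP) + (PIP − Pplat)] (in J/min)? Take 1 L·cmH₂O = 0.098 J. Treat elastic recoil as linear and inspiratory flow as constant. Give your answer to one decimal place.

11.6

Per-breath work = Vt × [½(Pplat−PEEP) + (PIP−Pplat)] = 0.470 × [0.5×26.0 + 5.0] = 0.470 × 18.0 = 8.46 L·cmH2O.
Power = 14 × 8.46 = 118.44 L·cmH2O/min.
× 0.098 J/(L·cmH2O) → 11.607 J/min.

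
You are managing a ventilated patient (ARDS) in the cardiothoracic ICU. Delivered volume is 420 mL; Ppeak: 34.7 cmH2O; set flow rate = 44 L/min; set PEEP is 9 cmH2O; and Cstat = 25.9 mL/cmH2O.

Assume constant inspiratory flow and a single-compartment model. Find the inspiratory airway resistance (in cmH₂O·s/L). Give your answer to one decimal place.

Flow: 44 L/min ÷ 60 = 0.7333 L/s.
Equation of motion (constant flow): PIP = Vt/C + R·V̇ + PEEP.
R·V̇ = PIP − Vt/C − PEEP = 34.7 − 420/25.9 − 9 = 34.7 − 16.216 − 9 = 9.484 cmH2O.
R = 9.484 / 0.7333 = 12.933 cmH2O·s/L.

12.9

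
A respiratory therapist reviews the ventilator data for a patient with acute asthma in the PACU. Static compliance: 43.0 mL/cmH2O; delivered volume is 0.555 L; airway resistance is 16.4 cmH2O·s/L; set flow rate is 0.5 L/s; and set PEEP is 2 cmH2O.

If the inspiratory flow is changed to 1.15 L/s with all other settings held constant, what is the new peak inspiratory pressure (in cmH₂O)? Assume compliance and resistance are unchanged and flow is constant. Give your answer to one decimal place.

PIP = Vt/C + R·V̇ + PEEP (constant-flow equation of motion).
Only the resistive term changes: ΔPIP = R × ΔV̇ = 16.4 × (1.15 − 0.5) = 16.4 × 0.65 = 10.66 cmH2O.
Original PIP = 555/43.0 + 16.4×0.5 + 2 = 23.107 cmH2O; new PIP = 23.107 + (10.66) = 33.767 cmH2O.

33.8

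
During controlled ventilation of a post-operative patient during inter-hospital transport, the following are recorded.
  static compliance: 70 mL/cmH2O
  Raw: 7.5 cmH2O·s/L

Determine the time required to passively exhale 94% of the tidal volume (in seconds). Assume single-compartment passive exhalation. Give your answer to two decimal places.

τ = R × C = 7.5 × 70 mL/cmH2O = 7.5 × 0.070 L/cmH2O = 0.525 s.
Exhaled fraction f = 1 − e^(−t/τ) → t = −τ·ln(1 − f) = −0.525·ln(0.06) = 1.477 s.

1.48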